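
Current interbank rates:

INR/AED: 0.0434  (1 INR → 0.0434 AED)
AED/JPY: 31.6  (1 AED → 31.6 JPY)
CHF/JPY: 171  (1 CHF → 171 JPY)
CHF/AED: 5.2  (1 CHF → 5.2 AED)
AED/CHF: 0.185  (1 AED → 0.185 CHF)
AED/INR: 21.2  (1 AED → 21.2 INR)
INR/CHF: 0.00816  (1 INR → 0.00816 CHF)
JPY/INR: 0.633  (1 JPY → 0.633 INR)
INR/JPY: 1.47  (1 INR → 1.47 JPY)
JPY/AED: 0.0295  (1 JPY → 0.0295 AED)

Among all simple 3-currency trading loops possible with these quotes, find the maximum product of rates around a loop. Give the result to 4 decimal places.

JPY→AED→CHF→JPY: 0.0295 × 0.185 × 171 = 0.93323
INR→JPY→AED→INR: 1.47 × 0.0295 × 21.2 = 0.91934
INR→CHF→AED→INR: 0.00816 × 5.2 × 21.2 = 0.89956
INR→CHF→JPY→INR: 0.00816 × 171 × 0.633 = 0.88326
INR→AED→JPY→INR: 0.0434 × 31.6 × 0.633 = 0.86812
Maximum is JPY→AED→CHF→JPY at 0.9332; no arbitrage — every cycle loses value.

0.9332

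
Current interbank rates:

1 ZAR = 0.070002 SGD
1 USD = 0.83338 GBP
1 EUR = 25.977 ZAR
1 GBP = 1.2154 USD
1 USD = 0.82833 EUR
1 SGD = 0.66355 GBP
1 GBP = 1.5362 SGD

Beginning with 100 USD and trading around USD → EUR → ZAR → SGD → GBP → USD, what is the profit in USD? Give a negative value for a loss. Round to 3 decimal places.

21.477

100 USD × 0.82833 = 82.833 EUR
82.833 EUR × 25.977 = 2151.752841 ZAR
2151.752841 ZAR × 0.070002 = 150.627002375682 SGD
150.627002375682 SGD × 0.66355 = 99.9485474263837911 GBP
99.9485474263837911 GBP × 1.2154 = 121.47746454202685970294 USD
Net change: 121.47746454202685970294 − 100 = 21.47746454202685970294 USD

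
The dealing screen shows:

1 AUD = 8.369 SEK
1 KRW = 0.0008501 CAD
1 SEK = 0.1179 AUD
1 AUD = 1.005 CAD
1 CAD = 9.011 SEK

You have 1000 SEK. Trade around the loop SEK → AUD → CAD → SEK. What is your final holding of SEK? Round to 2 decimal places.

1067.71

1000 SEK × 0.1179 = 117.9 AUD
117.9 AUD × 1.005 = 118.4895 CAD
118.4895 CAD × 9.011 = 1067.7088845 SEK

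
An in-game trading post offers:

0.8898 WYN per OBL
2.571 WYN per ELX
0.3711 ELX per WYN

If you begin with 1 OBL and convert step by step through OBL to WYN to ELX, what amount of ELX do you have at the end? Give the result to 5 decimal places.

1 OBL × 0.8898 = 0.8898 WYN
0.8898 WYN × 0.3711 = 0.33020478 ELX

0.33020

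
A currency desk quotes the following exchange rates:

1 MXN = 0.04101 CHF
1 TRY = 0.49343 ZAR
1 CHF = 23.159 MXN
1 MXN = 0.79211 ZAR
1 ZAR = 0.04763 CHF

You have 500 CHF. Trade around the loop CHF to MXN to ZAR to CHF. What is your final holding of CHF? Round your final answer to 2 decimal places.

436.87

500 CHF × 23.159 = 11579.5 MXN
11579.5 MXN × 0.79211 = 9172.237745 ZAR
9172.237745 ZAR × 0.04763 = 436.87368379435 CHF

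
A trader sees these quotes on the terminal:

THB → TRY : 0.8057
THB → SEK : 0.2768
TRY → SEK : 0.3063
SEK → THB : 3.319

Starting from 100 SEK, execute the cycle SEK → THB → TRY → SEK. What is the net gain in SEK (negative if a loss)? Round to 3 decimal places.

-18.092

100 SEK × 3.319 = 331.9 THB
331.9 THB × 0.8057 = 267.41183 TRY
267.41183 TRY × 0.3063 = 81.908243529 SEK
Net change: 81.908243529 − 100 = -18.091756471 SEK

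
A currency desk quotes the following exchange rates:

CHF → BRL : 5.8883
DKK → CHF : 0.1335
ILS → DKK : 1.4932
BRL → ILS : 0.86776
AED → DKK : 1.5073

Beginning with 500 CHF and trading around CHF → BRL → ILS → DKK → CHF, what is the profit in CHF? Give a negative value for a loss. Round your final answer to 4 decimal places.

500 CHF × 5.8883 = 2944.15 BRL
2944.15 BRL × 0.86776 = 2554.815604 ILS
2554.815604 ILS × 1.4932 = 3814.8506598928 DKK
3814.8506598928 DKK × 0.1335 = 509.2825630956888 CHF
Net change: 509.2825630956888 − 500 = 9.2825630956888 CHF

9.2826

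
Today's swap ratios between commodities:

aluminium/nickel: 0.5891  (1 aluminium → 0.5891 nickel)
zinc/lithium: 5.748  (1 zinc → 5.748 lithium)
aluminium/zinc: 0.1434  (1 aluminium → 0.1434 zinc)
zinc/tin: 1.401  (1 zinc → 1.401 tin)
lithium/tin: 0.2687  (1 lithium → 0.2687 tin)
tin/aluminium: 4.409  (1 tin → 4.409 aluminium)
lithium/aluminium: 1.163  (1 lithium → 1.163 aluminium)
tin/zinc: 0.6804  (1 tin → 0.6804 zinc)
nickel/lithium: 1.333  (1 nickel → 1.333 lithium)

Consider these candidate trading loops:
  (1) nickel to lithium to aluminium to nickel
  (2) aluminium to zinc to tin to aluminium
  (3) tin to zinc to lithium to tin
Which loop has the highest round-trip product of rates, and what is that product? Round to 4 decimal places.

(1) 1.333 × 1.163 × 0.5891 = 0.91327
(2) 0.1434 × 1.401 × 4.409 = 0.88578
(3) 0.6804 × 5.748 × 0.2687 = 1.05087
Highest is cycle (3) at 1.0509 (>1, arbitrage).

1.0509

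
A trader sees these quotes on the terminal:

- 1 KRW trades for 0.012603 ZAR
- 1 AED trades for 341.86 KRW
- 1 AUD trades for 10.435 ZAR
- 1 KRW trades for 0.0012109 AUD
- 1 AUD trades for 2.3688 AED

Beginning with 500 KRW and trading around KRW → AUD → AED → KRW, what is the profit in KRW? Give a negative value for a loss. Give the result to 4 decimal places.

500 KRW × 0.0012109 = 0.60545 AUD
0.60545 AUD × 2.3688 = 1.43418996 AED
1.43418996 AED × 341.86 = 490.2921797256 KRW
Net change: 490.2921797256 − 500 = -9.7078202744 KRW

-9.7078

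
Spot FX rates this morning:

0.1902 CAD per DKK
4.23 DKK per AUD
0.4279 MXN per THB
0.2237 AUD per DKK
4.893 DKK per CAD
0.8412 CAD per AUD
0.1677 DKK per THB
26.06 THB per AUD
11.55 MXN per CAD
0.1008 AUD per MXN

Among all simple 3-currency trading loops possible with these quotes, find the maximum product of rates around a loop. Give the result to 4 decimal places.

1.1240

MXN→AUD→THB→MXN: 0.1008 × 26.06 × 0.4279 = 1.12403
CAD→MXN→AUD→CAD: 11.55 × 0.1008 × 0.8412 = 0.97936
DKK→AUD→THB→DKK: 0.2237 × 26.06 × 0.1677 = 0.97763
DKK→AUD→CAD→DKK: 0.2237 × 0.8412 × 4.893 = 0.92075
Maximum is MXN→AUD→THB→MXN at 1.1240; arbitrage exists.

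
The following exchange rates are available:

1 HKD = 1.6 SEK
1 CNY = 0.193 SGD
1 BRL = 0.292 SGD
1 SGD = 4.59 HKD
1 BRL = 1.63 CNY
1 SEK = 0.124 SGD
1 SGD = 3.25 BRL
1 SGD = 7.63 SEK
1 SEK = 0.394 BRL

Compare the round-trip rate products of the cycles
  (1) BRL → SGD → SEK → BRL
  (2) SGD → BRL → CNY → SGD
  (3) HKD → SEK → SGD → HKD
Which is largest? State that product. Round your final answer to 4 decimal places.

(1) 0.292 × 7.63 × 0.394 = 0.87782
(2) 3.25 × 1.63 × 0.193 = 1.02242
(3) 1.6 × 0.124 × 4.59 = 0.91066
Highest is cycle (2) at 1.0224 (>1, arbitrage).

1.0224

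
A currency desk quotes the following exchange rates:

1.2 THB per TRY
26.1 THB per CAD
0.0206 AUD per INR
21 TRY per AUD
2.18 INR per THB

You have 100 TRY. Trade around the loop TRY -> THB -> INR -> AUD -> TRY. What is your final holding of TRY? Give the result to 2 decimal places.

100 TRY × 1.2 = 120 THB
120 THB × 2.18 = 261.6 INR
261.6 INR × 0.0206 = 5.38896 AUD
5.38896 AUD × 21 = 113.16816 TRY

113.17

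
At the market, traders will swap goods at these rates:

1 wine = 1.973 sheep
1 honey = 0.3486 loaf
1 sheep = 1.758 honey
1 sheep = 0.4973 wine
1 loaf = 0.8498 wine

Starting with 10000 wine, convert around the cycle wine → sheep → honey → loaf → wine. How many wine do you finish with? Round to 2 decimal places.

10275.19

10000 wine × 1.973 = 19730 sheep
19730 sheep × 1.758 = 34685.34 honey
34685.34 honey × 0.3486 = 12091.309524 loaf
12091.309524 loaf × 0.8498 = 10275.1948334952 wine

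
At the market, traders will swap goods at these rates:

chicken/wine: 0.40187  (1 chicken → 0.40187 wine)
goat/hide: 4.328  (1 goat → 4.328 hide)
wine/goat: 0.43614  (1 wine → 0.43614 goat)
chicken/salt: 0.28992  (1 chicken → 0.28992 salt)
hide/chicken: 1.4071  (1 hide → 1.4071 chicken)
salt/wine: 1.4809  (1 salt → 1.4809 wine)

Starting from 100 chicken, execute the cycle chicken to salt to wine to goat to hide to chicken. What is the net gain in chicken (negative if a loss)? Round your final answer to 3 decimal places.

100 chicken × 0.28992 = 28.992 salt
28.992 salt × 1.4809 = 42.9342528 wine
42.9342528 wine × 0.43614 = 18.725345016192 goat
18.725345016192 goat × 4.328 = 81.043293230078976 hide
81.043293230078976 hide × 1.4071 = 114.0360179040441271296 chicken
Net change: 114.0360179040441271296 − 100 = 14.0360179040441271296 chicken

14.036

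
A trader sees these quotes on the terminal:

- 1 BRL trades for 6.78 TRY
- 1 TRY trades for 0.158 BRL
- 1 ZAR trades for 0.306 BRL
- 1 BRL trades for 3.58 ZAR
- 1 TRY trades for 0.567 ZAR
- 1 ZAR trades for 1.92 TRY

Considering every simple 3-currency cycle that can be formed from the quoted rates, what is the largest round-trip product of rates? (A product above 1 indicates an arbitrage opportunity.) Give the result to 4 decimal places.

1.1763

ZAR→BRL→TRY→ZAR: 0.306 × 6.78 × 0.567 = 1.17634
ZAR→TRY→BRL→ZAR: 1.92 × 0.158 × 3.58 = 1.08603
Maximum is ZAR→BRL→TRY→ZAR at 1.1763; arbitrage exists.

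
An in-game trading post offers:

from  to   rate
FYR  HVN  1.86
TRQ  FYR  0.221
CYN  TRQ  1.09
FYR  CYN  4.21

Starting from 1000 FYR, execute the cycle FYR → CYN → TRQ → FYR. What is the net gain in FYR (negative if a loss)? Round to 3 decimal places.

1000 FYR × 4.21 = 4210 CYN
4210 CYN × 1.09 = 4588.9 TRQ
4588.9 TRQ × 0.221 = 1014.1469 FYR
Net change: 1014.1469 − 1000 = 14.1469 FYR

14.147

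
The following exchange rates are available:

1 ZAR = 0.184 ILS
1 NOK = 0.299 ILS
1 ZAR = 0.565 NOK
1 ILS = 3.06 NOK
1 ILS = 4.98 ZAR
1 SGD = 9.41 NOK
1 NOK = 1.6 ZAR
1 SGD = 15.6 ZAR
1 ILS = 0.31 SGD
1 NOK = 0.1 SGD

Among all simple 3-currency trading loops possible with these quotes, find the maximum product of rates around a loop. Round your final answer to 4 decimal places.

0.9009

ZAR→ILS→NOK→ZAR: 0.184 × 3.06 × 1.6 = 0.90086
ZAR→ILS→SGD→ZAR: 0.184 × 0.31 × 15.6 = 0.88982
ZAR→NOK→SGD→ZAR: 0.565 × 0.1 × 15.6 = 0.88140
NOK→ILS→SGD→NOK: 0.299 × 0.31 × 9.41 = 0.87221
ZAR→NOK→ILS→ZAR: 0.565 × 0.299 × 4.98 = 0.84130
Maximum is ZAR→ILS→NOK→ZAR at 0.9009; no arbitrage — every cycle loses value.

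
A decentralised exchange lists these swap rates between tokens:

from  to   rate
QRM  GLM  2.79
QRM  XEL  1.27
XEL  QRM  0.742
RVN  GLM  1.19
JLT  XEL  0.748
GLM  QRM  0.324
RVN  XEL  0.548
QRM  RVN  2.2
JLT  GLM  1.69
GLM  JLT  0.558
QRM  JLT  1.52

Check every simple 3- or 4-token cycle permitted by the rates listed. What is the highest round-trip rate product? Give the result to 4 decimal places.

XEL→QRM→RVN→XEL: 0.742 × 2.2 × 0.548 = 0.89456
XEL→QRM→GLM→JLT→XEL: 0.742 × 2.79 × 0.558 × 0.748 = 0.86406
QRM→RVN→GLM→QRM: 2.2 × 1.19 × 0.324 = 0.84823
XEL→QRM→JLT→XEL: 0.742 × 1.52 × 0.748 = 0.84362
JLT→GLM→QRM→JLT: 1.69 × 0.324 × 1.52 = 0.83229
Maximum is XEL→QRM→RVN→XEL at 0.8946; no arbitrage — every cycle loses value.

0.8946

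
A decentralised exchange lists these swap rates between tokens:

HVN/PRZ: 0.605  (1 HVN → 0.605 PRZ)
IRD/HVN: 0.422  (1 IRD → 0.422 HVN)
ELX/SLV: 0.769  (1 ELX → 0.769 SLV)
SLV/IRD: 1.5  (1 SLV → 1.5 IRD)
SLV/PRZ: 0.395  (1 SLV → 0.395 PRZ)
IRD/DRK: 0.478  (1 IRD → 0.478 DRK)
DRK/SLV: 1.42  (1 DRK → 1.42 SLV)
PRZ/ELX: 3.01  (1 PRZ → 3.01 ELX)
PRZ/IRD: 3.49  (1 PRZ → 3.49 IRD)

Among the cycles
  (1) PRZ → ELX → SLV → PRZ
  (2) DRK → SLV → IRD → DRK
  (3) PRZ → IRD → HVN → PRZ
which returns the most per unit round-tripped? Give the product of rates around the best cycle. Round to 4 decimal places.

1.0181

(1) 3.01 × 0.769 × 0.395 = 0.91430
(2) 1.42 × 1.5 × 0.478 = 1.01814
(3) 3.49 × 0.422 × 0.605 = 0.89103
Highest is cycle (2) at 1.0181 (>1, arbitrage).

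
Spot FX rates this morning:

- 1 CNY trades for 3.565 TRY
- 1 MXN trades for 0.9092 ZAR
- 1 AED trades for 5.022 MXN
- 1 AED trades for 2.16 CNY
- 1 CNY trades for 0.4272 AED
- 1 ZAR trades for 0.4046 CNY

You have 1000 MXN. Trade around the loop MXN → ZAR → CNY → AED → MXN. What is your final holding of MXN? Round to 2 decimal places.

789.21

1000 MXN × 0.9092 = 909.2 ZAR
909.2 ZAR × 0.4046 = 367.86232 CNY
367.86232 CNY × 0.4272 = 157.150783104 AED
157.150783104 AED × 5.022 = 789.211232748288 MXN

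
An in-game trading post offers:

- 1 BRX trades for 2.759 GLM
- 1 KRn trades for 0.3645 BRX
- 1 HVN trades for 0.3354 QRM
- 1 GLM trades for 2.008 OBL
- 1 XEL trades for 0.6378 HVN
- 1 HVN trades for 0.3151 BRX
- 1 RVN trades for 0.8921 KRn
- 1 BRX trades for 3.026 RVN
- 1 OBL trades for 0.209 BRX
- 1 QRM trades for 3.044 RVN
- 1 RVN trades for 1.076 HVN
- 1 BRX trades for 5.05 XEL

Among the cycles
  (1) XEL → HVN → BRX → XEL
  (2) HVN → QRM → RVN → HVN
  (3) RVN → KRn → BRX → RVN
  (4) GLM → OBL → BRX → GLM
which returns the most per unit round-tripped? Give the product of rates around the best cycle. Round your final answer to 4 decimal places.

(1) 0.6378 × 0.3151 × 5.05 = 1.01490
(2) 0.3354 × 3.044 × 1.076 = 1.09855
(3) 0.8921 × 0.3645 × 3.026 = 0.98397
(4) 2.008 × 0.209 × 2.759 = 1.15788
Highest is cycle (4) at 1.1579 (>1, arbitrage).

1.1579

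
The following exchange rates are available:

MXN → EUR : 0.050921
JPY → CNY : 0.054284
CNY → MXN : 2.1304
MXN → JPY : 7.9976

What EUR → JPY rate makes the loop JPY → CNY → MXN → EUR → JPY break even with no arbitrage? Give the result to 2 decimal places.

Known legs of the cycle: 0.054284 × 2.1304 × 0.050921 = 0.0058888422295456
For no arbitrage the full-cycle product must be 1, so the missing rate is 1 / 0.0058888422295456 ≈ 169.8127.

169.81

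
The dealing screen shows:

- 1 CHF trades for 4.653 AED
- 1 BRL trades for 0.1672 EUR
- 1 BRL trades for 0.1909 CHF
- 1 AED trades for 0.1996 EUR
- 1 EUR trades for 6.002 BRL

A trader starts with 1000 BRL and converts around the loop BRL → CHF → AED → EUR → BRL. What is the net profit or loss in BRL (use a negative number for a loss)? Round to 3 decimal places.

1000 BRL × 0.1909 = 190.9 CHF
190.9 CHF × 4.653 = 888.2577 AED
888.2577 AED × 0.1996 = 177.29623692 EUR
177.29623692 EUR × 6.002 = 1064.13201399384 BRL
Net change: 1064.13201399384 − 1000 = 64.13201399384 BRL

64.132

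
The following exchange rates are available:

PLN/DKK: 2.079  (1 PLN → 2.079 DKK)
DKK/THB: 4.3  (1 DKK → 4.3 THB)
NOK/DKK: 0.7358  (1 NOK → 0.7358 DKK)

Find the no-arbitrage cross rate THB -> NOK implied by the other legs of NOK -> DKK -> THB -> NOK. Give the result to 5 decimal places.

0.31606

Known legs of the cycle: 0.7358 × 4.3 = 3.16394
For no arbitrage the full-cycle product must be 1, so the missing rate is 1 / 3.16394 ≈ 0.3160616.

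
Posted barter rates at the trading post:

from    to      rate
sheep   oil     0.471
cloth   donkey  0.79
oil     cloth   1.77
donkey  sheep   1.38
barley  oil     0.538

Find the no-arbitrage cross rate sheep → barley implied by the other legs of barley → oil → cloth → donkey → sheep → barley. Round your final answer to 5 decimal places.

Known legs of the cycle: 0.538 × 1.77 × 0.79 × 1.38 = 1.038153852
For no arbitrage the full-cycle product must be 1, so the missing rate is 1 / 1.038153852 ≈ 0.9632484.

0.96325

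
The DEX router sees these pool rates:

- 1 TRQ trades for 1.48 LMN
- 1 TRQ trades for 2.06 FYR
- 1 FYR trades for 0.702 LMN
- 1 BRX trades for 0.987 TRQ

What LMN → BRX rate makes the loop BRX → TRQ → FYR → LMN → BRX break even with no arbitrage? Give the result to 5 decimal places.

Known legs of the cycle: 0.987 × 2.06 × 0.702 = 1.42732044
For no arbitrage the full-cycle product must be 1, so the missing rate is 1 / 1.42732044 ≈ 0.7006135.

0.70061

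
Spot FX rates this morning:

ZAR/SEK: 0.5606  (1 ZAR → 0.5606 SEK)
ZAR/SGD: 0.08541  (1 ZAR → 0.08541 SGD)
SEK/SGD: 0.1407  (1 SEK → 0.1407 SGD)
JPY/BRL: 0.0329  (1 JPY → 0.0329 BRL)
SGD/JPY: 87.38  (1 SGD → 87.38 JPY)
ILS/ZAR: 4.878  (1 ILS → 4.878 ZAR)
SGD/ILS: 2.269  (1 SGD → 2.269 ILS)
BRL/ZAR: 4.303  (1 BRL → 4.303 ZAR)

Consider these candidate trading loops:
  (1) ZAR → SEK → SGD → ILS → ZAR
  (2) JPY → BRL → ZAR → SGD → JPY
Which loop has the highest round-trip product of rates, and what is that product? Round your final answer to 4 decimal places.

(1) 0.5606 × 0.1407 × 2.269 × 4.878 = 0.87302
(2) 0.0329 × 4.303 × 0.08541 × 87.38 = 1.05655
Highest is cycle (2) at 1.0565 (>1, arbitrage).

1.0565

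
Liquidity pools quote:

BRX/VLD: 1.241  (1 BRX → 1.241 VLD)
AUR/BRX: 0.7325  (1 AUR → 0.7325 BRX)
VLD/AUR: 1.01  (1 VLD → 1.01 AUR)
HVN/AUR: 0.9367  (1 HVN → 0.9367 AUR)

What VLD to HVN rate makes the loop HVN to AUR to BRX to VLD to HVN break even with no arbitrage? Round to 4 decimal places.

1.1744

Known legs of the cycle: 0.9367 × 0.7325 × 1.241 = 0.85149074275
For no arbitrage the full-cycle product must be 1, so the missing rate is 1 / 0.85149074275 ≈ 1.174411.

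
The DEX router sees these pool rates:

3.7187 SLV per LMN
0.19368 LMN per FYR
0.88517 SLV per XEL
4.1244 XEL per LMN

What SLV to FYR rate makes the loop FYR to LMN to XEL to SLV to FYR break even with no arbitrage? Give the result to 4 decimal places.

Known legs of the cycle: 0.19368 × 4.1244 × 0.88517 = 0.70708600426464
For no arbitrage the full-cycle product must be 1, so the missing rate is 1 / 0.70708600426464 ≈ 1.414255.

1.4143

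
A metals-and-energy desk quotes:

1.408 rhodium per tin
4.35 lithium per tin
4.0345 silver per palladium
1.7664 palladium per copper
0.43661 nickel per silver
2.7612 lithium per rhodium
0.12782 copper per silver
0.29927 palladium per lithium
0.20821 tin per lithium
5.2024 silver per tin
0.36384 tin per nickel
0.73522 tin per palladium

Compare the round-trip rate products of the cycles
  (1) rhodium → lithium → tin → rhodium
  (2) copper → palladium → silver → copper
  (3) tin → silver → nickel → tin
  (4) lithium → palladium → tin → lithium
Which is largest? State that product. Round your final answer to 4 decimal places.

0.9571

(1) 2.7612 × 0.20821 × 1.408 = 0.80947
(2) 1.7664 × 4.0345 × 0.12782 = 0.91091
(3) 5.2024 × 0.43661 × 0.36384 = 0.82643
(4) 0.29927 × 0.73522 × 4.35 = 0.95713
Highest is cycle (4) at 0.9571 (≤1, no arbitrage).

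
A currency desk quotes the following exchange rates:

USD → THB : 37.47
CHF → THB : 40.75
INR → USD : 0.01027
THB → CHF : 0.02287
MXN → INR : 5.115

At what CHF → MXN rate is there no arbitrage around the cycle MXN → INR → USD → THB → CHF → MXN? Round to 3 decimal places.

Known legs of the cycle: 5.115 × 0.01027 × 37.47 × 0.02287 = 0.045015900202845
For no arbitrage the full-cycle product must be 1, so the missing rate is 1 / 0.045015900202845 ≈ 22.21437.

22.214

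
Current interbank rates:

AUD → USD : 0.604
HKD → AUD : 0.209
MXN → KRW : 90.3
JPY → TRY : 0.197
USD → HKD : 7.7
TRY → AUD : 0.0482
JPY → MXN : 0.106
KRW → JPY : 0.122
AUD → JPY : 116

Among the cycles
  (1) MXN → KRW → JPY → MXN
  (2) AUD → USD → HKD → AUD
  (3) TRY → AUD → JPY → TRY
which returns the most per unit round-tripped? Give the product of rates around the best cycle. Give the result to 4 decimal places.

(1) 90.3 × 0.122 × 0.106 = 1.16776
(2) 0.604 × 7.7 × 0.209 = 0.97202
(3) 0.0482 × 116 × 0.197 = 1.10147
Highest is cycle (1) at 1.1678 (>1, arbitrage).

1.1678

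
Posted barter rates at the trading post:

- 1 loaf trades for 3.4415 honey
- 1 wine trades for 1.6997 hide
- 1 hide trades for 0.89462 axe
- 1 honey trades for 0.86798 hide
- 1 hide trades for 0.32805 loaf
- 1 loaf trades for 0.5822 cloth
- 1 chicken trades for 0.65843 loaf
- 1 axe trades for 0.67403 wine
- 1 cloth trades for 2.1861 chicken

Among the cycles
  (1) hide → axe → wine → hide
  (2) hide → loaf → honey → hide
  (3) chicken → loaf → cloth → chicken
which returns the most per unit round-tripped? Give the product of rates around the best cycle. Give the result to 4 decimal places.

1.0249

(1) 0.89462 × 0.67403 × 1.6997 = 1.02492
(2) 0.32805 × 3.4415 × 0.86798 = 0.97994
(3) 0.65843 × 0.5822 × 2.1861 = 0.83802
Highest is cycle (1) at 1.0249 (>1, arbitrage).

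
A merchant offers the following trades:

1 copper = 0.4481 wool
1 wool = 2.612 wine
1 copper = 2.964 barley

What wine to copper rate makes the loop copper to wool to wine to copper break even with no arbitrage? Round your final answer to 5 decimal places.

Known legs of the cycle: 0.4481 × 2.612 = 1.1704372
For no arbitrage the full-cycle product must be 1, so the missing rate is 1 / 1.1704372 ≈ 0.8543816.

0.85438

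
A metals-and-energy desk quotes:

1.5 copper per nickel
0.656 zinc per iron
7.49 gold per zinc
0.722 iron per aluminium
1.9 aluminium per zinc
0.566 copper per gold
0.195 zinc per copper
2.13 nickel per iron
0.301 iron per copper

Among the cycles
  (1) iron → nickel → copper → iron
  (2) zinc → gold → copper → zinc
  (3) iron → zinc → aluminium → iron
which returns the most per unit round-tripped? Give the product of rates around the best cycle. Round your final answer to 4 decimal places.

0.9617

(1) 2.13 × 1.5 × 0.301 = 0.96170
(2) 7.49 × 0.566 × 0.195 = 0.82667
(3) 0.656 × 1.9 × 0.722 = 0.89990
Highest is cycle (1) at 0.9617 (≤1, no arbitrage).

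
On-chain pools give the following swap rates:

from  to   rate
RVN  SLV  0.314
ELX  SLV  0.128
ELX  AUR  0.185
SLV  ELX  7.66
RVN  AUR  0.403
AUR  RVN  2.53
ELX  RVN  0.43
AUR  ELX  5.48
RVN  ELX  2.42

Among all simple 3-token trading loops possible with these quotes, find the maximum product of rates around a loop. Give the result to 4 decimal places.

1.1327

AUR→RVN→ELX→AUR: 2.53 × 2.42 × 0.185 = 1.13268
ELX→RVN→SLV→ELX: 0.43 × 0.314 × 7.66 = 1.03425
AUR→ELX→RVN→AUR: 5.48 × 0.43 × 0.403 = 0.94963
Maximum is AUR→RVN→ELX→AUR at 1.1327; arbitrage exists.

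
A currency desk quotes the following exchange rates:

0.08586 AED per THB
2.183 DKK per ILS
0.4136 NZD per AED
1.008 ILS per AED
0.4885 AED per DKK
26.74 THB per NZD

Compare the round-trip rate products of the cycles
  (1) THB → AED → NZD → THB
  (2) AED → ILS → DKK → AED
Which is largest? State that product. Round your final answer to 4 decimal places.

(1) 0.08586 × 0.4136 × 26.74 = 0.94958
(2) 1.008 × 2.183 × 0.4885 = 1.07493
Highest is cycle (2) at 1.0749 (>1, arbitrage).

1.0749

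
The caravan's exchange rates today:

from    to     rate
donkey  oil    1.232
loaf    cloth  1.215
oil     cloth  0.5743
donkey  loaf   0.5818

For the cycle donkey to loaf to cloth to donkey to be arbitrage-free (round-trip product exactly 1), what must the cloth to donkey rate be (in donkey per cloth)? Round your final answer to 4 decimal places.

Known legs of the cycle: 0.5818 × 1.215 = 0.706887
For no arbitrage the full-cycle product must be 1, so the missing rate is 1 / 0.706887 ≈ 1.414653.

1.4147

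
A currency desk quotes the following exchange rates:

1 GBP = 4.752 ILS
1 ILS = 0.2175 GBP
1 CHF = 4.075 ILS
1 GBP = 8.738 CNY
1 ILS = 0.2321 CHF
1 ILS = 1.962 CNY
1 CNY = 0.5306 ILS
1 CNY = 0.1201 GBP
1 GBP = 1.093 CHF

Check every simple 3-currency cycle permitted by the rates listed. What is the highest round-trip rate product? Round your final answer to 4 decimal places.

1.1197

ILS→CNY→GBP→ILS: 1.962 × 0.1201 × 4.752 = 1.11974
ILS→GBP→CNY→ILS: 0.2175 × 8.738 × 0.5306 = 1.00841
ILS→GBP→CHF→ILS: 0.2175 × 1.093 × 4.075 = 0.96874
Maximum is ILS→CNY→GBP→ILS at 1.1197; arbitrage exists.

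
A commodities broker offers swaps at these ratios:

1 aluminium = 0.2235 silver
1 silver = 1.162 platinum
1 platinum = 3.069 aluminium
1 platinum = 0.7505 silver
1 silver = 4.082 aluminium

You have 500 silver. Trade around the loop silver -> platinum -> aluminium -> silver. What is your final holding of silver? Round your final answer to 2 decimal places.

500 silver × 1.162 = 581 platinum
581 platinum × 3.069 = 1783.089 aluminium
1783.089 aluminium × 0.2235 = 398.5203915 silver

398.52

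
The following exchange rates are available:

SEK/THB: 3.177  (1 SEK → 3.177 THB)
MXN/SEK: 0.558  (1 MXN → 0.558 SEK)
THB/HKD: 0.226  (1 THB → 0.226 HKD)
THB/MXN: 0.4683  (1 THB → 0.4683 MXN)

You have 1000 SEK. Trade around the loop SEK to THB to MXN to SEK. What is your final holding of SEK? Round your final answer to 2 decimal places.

830.19

1000 SEK × 3.177 = 3177 THB
3177 THB × 0.4683 = 1487.7891 MXN
1487.7891 MXN × 0.558 = 830.1863178 SEK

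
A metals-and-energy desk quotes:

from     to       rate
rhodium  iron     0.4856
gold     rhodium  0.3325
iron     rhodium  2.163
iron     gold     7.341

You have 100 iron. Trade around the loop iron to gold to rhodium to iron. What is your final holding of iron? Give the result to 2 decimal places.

100 iron × 7.341 = 734.1 gold
734.1 gold × 0.3325 = 244.08825 rhodium
244.08825 rhodium × 0.4856 = 118.5292542 iron

118.53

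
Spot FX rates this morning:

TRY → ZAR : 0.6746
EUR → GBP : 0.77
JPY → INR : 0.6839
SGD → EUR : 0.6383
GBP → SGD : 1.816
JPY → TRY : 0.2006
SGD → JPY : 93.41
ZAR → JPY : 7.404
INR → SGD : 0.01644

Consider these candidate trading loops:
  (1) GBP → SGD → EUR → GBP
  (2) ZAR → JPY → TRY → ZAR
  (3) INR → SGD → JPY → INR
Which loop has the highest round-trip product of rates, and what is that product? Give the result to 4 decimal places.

(1) 1.816 × 0.6383 × 0.77 = 0.89255
(2) 7.404 × 0.2006 × 0.6746 = 1.00194
(3) 0.01644 × 93.41 × 0.6839 = 1.05024
Highest is cycle (3) at 1.0502 (>1, arbitrage).

1.0502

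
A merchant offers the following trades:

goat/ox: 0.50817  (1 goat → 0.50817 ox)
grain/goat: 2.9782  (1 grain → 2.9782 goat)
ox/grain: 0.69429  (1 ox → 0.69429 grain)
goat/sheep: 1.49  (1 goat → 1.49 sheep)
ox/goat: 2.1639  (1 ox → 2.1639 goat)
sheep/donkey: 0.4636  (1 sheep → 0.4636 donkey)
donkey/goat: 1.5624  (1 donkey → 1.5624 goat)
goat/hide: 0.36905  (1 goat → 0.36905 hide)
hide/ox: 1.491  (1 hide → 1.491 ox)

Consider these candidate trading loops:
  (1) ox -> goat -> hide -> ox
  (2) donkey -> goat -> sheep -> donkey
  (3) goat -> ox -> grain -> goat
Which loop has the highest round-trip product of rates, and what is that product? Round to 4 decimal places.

(1) 2.1639 × 0.36905 × 1.491 = 1.19069
(2) 1.5624 × 1.49 × 0.4636 = 1.07925
(3) 0.50817 × 0.69429 × 2.9782 = 1.05076
Highest is cycle (1) at 1.1907 (>1, arbitrage).

1.1907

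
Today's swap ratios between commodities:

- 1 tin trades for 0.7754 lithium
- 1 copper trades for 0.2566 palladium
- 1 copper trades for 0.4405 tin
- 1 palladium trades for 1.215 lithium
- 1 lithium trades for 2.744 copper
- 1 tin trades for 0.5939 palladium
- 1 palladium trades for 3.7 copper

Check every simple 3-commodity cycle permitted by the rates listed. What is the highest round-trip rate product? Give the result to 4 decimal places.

0.9680

palladium→copper→tin→palladium: 3.7 × 0.4405 × 0.5939 = 0.96797
lithium→copper→tin→lithium: 2.744 × 0.4405 × 0.7754 = 0.93725
palladium→lithium→copper→palladium: 1.215 × 2.744 × 0.2566 = 0.85549
Maximum is palladium→copper→tin→palladium at 0.9680; no arbitrage — every cycle loses value.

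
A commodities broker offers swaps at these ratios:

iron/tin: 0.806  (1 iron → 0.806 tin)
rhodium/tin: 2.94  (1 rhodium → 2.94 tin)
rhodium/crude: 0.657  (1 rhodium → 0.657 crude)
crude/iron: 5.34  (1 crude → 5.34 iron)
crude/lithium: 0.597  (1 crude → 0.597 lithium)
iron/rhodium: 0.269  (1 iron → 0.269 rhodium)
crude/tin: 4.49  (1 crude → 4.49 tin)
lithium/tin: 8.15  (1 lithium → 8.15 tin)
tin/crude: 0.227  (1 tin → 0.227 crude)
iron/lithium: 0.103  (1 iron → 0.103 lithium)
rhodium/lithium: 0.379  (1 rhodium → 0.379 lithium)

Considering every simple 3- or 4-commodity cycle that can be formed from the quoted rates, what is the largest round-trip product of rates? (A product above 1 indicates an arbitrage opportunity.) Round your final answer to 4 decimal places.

1.1045

tin→crude→lithium→tin: 0.227 × 0.597 × 8.15 = 1.10448
tin→crude→iron→lithium→tin: 0.227 × 5.34 × 0.103 × 8.15 = 1.01756
tin→crude→iron→tin: 0.227 × 5.34 × 0.806 = 0.97702
tin→crude→iron→rhodium→tin: 0.227 × 5.34 × 0.269 × 2.94 = 0.95866
iron→rhodium→crude→iron: 0.269 × 0.657 × 5.34 = 0.94375
Maximum is tin→crude→lithium→tin at 1.1045; arbitrage exists.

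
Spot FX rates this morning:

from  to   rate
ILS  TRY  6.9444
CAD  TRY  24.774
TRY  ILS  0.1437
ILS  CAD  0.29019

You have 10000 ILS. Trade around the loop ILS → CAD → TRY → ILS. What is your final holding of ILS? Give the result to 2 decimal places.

10330.83

10000 ILS × 0.29019 = 2901.9 CAD
2901.9 CAD × 24.774 = 71891.6706 TRY
71891.6706 TRY × 0.1437 = 10330.83306522 ILS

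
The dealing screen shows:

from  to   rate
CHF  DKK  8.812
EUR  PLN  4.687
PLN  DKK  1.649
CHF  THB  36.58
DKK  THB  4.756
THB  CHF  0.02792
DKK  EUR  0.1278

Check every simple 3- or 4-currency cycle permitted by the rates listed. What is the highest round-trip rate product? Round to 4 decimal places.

THB→CHF→DKK→THB: 0.02792 × 8.812 × 4.756 = 1.17012
PLN→DKK→EUR→PLN: 1.649 × 0.1278 × 4.687 = 0.98775
Maximum is THB→CHF→DKK→THB at 1.1701; arbitrage exists.

1.1701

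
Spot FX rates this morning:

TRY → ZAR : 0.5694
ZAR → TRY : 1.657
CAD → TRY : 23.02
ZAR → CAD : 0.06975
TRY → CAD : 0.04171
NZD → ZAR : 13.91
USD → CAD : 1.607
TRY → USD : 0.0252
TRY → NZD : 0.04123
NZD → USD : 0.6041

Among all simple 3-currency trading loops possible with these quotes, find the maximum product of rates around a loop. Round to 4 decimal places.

ZAR→TRY→NZD→ZAR: 1.657 × 0.04123 × 13.91 = 0.95030
TRY→USD→CAD→TRY: 0.0252 × 1.607 × 23.02 = 0.93223
ZAR→CAD→TRY→ZAR: 0.06975 × 23.02 × 0.5694 = 0.91425
Maximum is ZAR→TRY→NZD→ZAR at 0.9503; no arbitrage — every cycle loses value.

0.9503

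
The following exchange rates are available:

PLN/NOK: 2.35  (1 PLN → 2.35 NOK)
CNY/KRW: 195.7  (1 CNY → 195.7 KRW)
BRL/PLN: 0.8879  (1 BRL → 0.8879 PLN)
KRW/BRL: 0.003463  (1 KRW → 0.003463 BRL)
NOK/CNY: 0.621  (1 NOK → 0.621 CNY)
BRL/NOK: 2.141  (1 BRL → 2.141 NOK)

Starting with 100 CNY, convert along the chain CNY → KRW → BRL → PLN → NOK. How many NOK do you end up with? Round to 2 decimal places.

141.41

100 CNY × 195.7 = 19570 KRW
19570 KRW × 0.003463 = 67.77091 BRL
67.77091 BRL × 0.8879 = 60.173790989 PLN
60.173790989 PLN × 2.35 = 141.40840882415 NOK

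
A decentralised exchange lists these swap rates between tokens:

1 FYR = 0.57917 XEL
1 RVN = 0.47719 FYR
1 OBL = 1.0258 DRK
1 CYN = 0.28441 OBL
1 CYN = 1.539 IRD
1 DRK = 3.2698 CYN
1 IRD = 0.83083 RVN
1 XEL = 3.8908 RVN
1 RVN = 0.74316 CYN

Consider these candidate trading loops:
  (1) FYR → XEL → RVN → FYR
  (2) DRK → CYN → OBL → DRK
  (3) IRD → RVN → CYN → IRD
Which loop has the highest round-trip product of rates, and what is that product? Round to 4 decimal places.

1.0753

(1) 0.57917 × 3.8908 × 0.47719 = 1.07532
(2) 3.2698 × 0.28441 × 1.0258 = 0.95396
(3) 0.83083 × 0.74316 × 1.539 = 0.95024
Highest is cycle (1) at 1.0753 (>1, arbitrage).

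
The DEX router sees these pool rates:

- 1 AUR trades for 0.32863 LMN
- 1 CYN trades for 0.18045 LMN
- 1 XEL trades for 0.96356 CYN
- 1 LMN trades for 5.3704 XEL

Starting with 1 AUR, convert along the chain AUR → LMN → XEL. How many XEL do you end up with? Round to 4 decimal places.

1.7649

1 AUR × 0.32863 = 0.32863 LMN
0.32863 LMN × 5.3704 = 1.764874552 XEL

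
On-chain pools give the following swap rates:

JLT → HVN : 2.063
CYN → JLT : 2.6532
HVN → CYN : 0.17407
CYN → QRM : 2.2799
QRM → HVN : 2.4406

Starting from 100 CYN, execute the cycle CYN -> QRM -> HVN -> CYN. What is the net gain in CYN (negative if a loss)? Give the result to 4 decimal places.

100 CYN × 2.2799 = 227.99 QRM
227.99 QRM × 2.4406 = 556.432394 HVN
556.432394 HVN × 0.17407 = 96.85818682358 CYN
Net change: 96.85818682358 − 100 = -3.14181317642 CYN

-3.1418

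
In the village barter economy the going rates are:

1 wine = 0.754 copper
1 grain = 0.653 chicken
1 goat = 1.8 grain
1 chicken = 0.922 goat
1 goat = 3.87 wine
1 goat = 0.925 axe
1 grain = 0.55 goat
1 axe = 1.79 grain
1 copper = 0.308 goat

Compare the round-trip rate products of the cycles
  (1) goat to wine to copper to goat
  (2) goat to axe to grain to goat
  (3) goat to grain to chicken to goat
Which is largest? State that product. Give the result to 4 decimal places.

(1) 3.87 × 0.754 × 0.308 = 0.89874
(2) 0.925 × 1.79 × 0.55 = 0.91066
(3) 1.8 × 0.653 × 0.922 = 1.08372
Highest is cycle (3) at 1.0837 (>1, arbitrage).

1.0837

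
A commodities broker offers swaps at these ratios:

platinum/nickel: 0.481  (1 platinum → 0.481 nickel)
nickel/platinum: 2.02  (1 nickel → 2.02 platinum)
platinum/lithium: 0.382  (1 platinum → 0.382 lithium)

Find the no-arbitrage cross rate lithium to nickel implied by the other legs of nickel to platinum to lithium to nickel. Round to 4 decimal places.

Known legs of the cycle: 2.02 × 0.382 = 0.77164
For no arbitrage the full-cycle product must be 1, so the missing rate is 1 / 0.77164 ≈ 1.295941.

1.2959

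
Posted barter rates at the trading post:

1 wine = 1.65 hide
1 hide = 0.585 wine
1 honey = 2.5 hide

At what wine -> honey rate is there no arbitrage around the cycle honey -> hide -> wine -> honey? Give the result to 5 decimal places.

0.68376

Known legs of the cycle: 2.5 × 0.585 = 1.4625
For no arbitrage the full-cycle product must be 1, so the missing rate is 1 / 1.4625 ≈ 0.6837607.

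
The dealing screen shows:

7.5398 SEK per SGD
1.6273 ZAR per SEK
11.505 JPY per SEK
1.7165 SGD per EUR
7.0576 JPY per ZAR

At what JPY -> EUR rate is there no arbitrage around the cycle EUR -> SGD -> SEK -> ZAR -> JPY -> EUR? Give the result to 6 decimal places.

Known legs of the cycle: 1.7165 × 7.5398 × 1.6273 × 7.0576 = 148.637467994486416
For no arbitrage the full-cycle product must be 1, so the missing rate is 1 / 148.637467994486416 ≈ 0.00672778.

0.006728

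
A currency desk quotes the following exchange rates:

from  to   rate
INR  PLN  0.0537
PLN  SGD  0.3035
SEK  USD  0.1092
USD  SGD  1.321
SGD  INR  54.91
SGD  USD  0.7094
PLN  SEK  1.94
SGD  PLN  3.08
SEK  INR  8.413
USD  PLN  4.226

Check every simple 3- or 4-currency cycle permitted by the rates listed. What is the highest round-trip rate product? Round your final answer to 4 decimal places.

PLN→SGD→USD→PLN: 0.3035 × 0.7094 × 4.226 = 0.90987
PLN→SEK→USD→PLN: 1.94 × 0.1092 × 4.226 = 0.89527
INR→PLN→SGD→INR: 0.0537 × 0.3035 × 54.91 = 0.89492
INR→PLN→SEK→INR: 0.0537 × 1.94 × 8.413 = 0.87645
PLN→SEK→USD→SGD→PLN: 1.94 × 0.1092 × 1.321 × 3.08 = 0.86194
Maximum is PLN→SGD→USD→PLN at 0.9099; no arbitrage — every cycle loses value.

0.9099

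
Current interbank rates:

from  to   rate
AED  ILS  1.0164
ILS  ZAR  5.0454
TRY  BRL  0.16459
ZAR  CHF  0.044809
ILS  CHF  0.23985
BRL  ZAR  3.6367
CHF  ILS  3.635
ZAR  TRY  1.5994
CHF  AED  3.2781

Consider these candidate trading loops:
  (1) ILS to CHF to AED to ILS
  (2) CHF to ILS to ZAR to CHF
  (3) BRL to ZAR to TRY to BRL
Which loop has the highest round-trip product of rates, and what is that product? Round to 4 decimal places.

0.9573

(1) 0.23985 × 3.2781 × 1.0164 = 0.79915
(2) 3.635 × 5.0454 × 0.044809 = 0.82180
(3) 3.6367 × 1.5994 × 0.16459 = 0.95734
Highest is cycle (3) at 0.9573 (≤1, no arbitrage).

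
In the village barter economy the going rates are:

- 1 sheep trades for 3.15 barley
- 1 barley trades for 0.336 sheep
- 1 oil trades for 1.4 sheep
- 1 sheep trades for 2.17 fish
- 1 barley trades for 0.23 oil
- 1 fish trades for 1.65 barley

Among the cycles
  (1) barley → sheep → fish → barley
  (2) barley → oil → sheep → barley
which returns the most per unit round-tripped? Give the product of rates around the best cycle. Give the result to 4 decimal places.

1.2030

(1) 0.336 × 2.17 × 1.65 = 1.20305
(2) 0.23 × 1.4 × 3.15 = 1.01430
Highest is cycle (1) at 1.2030 (>1, arbitrage).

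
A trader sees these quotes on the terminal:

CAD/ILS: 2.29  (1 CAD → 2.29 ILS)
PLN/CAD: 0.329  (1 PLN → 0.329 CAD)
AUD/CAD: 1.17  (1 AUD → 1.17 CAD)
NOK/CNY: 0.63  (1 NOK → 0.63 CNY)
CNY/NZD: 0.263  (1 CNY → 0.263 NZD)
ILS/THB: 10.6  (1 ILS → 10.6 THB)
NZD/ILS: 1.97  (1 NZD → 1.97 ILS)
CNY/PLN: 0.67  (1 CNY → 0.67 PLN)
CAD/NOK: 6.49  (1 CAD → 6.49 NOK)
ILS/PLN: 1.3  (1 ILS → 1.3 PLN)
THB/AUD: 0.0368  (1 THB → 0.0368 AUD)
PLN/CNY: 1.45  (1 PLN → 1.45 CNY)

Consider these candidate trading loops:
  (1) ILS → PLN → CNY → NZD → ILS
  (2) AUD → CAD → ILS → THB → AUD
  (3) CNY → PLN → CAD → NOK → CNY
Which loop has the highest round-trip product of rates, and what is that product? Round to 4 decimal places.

1.0451

(1) 1.3 × 1.45 × 0.263 × 1.97 = 0.97664
(2) 1.17 × 2.29 × 10.6 × 0.0368 = 1.04514
(3) 0.67 × 0.329 × 6.49 × 0.63 = 0.90127
Highest is cycle (2) at 1.0451 (>1, arbitrage).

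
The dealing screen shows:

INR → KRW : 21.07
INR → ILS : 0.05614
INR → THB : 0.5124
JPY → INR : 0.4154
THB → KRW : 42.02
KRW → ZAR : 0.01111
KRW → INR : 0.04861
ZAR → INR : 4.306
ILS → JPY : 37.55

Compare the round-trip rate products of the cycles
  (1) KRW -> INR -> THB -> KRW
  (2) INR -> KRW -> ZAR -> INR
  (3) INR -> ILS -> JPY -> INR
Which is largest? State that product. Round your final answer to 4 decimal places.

(1) 0.04861 × 0.5124 × 42.02 = 1.04662
(2) 21.07 × 0.01111 × 4.306 = 1.00798
(3) 0.05614 × 37.55 × 0.4154 = 0.87569
Highest is cycle (1) at 1.0466 (>1, arbitrage).

1.0466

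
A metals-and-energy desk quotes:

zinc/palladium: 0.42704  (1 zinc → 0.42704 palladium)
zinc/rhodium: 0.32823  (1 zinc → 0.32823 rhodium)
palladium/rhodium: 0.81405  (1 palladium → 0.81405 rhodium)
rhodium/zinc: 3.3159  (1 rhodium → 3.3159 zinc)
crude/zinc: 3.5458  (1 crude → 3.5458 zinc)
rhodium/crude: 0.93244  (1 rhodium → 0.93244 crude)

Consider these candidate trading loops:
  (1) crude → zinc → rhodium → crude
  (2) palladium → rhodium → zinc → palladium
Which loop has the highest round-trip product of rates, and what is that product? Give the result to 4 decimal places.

(1) 3.5458 × 0.32823 × 0.93244 = 1.08521
(2) 0.81405 × 3.3159 × 0.42704 = 1.15271
Highest is cycle (2) at 1.1527 (>1, arbitrage).

1.1527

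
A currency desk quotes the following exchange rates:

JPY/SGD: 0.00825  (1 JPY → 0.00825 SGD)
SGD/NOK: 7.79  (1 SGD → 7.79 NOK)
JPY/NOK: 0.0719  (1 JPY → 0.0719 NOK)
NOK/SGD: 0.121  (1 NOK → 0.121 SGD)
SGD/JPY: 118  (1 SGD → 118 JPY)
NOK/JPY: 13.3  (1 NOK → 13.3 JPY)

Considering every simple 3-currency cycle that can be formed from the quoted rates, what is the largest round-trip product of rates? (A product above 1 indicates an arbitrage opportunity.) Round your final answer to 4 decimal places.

JPY→NOK→SGD→JPY: 0.0719 × 0.121 × 118 = 1.02659
JPY→SGD→NOK→JPY: 0.00825 × 7.79 × 13.3 = 0.85476
Maximum is JPY→NOK→SGD→JPY at 1.0266; arbitrage exists.

1.0266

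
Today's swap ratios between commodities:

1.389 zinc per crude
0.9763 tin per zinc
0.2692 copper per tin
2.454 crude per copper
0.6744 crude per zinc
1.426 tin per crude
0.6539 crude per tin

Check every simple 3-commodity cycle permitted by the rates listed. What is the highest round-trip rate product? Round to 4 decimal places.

copper→crude→tin→copper: 2.454 × 1.426 × 0.2692 = 0.94204
tin→crude→zinc→tin: 0.6539 × 1.389 × 0.9763 = 0.88674
Maximum is copper→crude→tin→copper at 0.9420; no arbitrage — every cycle loses value.

0.9420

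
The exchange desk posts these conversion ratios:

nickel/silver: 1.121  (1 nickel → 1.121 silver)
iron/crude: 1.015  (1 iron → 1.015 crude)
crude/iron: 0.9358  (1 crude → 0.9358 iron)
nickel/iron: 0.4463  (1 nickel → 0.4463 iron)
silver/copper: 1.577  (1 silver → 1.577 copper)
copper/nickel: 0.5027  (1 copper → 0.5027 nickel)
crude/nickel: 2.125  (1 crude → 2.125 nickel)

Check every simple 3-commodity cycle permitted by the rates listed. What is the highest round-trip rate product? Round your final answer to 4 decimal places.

crude→nickel→iron→crude: 2.125 × 0.4463 × 1.015 = 0.96261
silver→copper→nickel→silver: 1.577 × 0.5027 × 1.121 = 0.88868
Maximum is crude→nickel→iron→crude at 0.9626; no arbitrage — every cycle loses value.

0.9626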